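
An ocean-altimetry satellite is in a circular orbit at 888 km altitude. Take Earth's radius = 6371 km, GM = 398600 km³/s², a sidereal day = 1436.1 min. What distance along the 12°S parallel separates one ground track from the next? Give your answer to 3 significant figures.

Semi-major axis a = 6371 + 888 = 7259 km. Period T = 2π√(a³/μ) = 2π√(7259³/398600) = 6155.0 s = 102.58 min.
Node shift per orbit = (6155.0/86166) × 360° = 25.72°.
Equatorial spacing = 25.72 × 111.2 km/° = 2859 km.
At 12° latitude, spacing = 2859 × cos(12°) = 2797 km.

2800 km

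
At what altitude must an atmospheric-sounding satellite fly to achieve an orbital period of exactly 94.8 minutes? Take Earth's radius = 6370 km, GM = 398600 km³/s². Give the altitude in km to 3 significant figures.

T = 94.8 min = 5688.0 s.
From T = 2π√(a³/μ): a = (μ T²/4π²)^(1/3) = (398600 × 5688.0² / 4π²)^(1/3) = 6887 km.
Altitude h = a − R = 6887 − 6370 = 517 km.

517 km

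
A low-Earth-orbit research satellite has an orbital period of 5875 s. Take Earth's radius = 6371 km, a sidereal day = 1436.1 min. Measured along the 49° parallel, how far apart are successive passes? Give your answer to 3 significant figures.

1790 km

Node shift per orbit = (5875.0/86166) × 360° = 24.55°.
Equatorial spacing = 24.55 × 111.2 km/° = 2729 km.
At 49° latitude, spacing = 2729 × cos(49°) = 1791 km.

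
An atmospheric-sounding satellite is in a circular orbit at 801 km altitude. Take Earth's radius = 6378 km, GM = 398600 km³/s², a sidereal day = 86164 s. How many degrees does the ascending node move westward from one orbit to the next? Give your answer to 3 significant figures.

Semi-major axis a = 6378 + 801 = 7179 km. Period T = 2π√(a³/μ) = 2π√(7179³/398600) = 6053.5 s = 100.89 min.
During one orbit Earth rotates (6053.5 / 86164) × 360° = 25.29°.

25.3°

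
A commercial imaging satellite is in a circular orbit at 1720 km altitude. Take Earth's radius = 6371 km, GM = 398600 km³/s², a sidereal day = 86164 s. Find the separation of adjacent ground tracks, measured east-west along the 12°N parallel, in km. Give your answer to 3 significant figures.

3290 km

Semi-major axis a = 6371 + 1720 = 8091 km. Period T = 2π√(a³/μ) = 2π√(8091³/398600) = 7242.9 s = 120.72 min.
Node shift per orbit = (7242.9/86164) × 360° = 30.26°.
Equatorial spacing = 30.26 × 111.2 km/° = 3365 km.
At 12° latitude, spacing = 3365 × cos(12°) = 3291 km.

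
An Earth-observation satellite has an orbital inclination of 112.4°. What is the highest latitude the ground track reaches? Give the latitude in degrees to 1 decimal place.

Retrograde orbit: the ground track reaches ±(180° − i) = ±(180 − 112.4) = ±67.6°.

67.6°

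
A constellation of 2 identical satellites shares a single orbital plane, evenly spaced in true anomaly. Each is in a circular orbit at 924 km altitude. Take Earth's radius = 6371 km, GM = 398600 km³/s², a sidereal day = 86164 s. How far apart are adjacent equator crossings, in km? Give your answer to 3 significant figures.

Semi-major axis a = 6371 + 924 = 7295 km. Period T = 2π√(a³/μ) = 2π√(7295³/398600) = 6200.8 s = 103.35 min.
Single-satellite node shift = (6200.8/86164) × 360° = 25.91°.
With 2 satellites evenly phased, successive equator crossings are 25.91/2 = 12.954° apart.
That is 12.954 × 111.2 = 1440 km at the equator.

1440 km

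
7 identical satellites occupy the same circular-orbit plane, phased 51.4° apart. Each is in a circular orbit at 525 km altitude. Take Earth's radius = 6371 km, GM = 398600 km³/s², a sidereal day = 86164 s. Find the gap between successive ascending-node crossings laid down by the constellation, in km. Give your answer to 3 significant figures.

Semi-major axis a = 6371 + 525 = 6896 km. Period T = 2π√(a³/μ) = 2π√(6896³/398600) = 5699.1 s = 94.99 min.
Single-satellite node shift = (5699.1/86164) × 360° = 23.81°.
With 7 satellites evenly phased, successive equator crossings are 23.81/7 = 3.402° apart.
That is 3.402 × 111.2 = 378 km at the equator.

378 km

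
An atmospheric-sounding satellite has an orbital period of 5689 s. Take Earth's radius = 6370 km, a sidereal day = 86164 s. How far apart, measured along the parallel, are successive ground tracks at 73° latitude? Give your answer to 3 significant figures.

Node shift per orbit = (5689.0/86164) × 360° = 23.77°.
Equatorial spacing = 23.77 × 111.2 km/° = 2643 km.
At 73° latitude, spacing = 2643 × cos(73°) = 773 km.

773 km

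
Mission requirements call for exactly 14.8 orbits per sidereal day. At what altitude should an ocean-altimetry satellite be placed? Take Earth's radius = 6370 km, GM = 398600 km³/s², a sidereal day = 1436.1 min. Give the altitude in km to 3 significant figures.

Required period T = 86166 / 14.8 = 5822.0 s.
From T = 2π√(a³/μ): a = (μ T²/4π²)^(1/3) = (398600 × 5822.0² / 4π²)^(1/3) = 6995 km.
Altitude h = a − R = 6995 − 6370 = 625 km.

625 km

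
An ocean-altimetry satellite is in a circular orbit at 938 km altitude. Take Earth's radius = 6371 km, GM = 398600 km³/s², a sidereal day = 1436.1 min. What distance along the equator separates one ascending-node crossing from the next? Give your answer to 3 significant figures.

Semi-major axis a = 6371 + 938 = 7309 km. Period T = 2π√(a³/μ) = 2π√(7309³/398600) = 6218.7 s = 103.64 min.
During one orbit Earth rotates (6218.7 / 86166) × 360° = 25.98°.
At the equator that is 25.98° × (2π·6371/360) km/° = 25.98 × 111.2 = 2889 km.

2890 km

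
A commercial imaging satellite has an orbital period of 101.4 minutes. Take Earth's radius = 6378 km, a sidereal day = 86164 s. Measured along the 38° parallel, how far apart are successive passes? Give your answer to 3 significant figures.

T = 101.4 min = 6084.0 s.
Node shift per orbit = (6084.0/86164) × 360° = 25.42°.
Equatorial spacing = 25.42 × 111.3 km/° = 2830 km.
At 38° latitude, spacing = 2830 × cos(38°) = 2230 km.

2230 km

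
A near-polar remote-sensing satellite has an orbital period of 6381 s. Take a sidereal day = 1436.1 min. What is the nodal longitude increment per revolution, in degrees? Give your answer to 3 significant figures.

26.7°

During one orbit Earth rotates (6381.0 / 86166) × 360° = 26.66°.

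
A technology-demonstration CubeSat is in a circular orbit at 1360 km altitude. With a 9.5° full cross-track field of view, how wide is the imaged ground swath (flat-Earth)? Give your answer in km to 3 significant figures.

Half-angle = 9.5°/2 = 4.75°.
Swath width ≈ 2h·tan(θ/2) = 2 × 1360 × tan(4.75°) = 226.0 km.

226 km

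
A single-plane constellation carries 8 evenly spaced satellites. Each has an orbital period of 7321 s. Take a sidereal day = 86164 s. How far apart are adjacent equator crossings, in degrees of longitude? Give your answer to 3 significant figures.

3.82°

Single-satellite node shift = (7321.0/86164) × 360° = 30.59°.
With 8 satellites evenly phased, successive equator crossings are 30.59/8 = 3.823° apart.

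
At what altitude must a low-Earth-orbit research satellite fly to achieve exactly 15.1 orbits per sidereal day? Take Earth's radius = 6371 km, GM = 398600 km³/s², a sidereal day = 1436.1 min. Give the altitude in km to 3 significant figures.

531 km

Required period T = 86166 / 15.1 = 5706.4 s.
From T = 2π√(a³/μ): a = (μ T²/4π²)^(1/3) = (398600 × 5706.4² / 4π²)^(1/3) = 6902 km.
Altitude h = a − R = 6902 − 6371 = 531 km.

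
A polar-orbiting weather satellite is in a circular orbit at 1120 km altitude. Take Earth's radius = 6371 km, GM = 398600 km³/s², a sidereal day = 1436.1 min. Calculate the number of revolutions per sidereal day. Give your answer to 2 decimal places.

13.35

Semi-major axis a = 6371 + 1120 = 7491 km. Period T = 2π√(a³/μ) = 2π√(7491³/398600) = 6452.4 s = 107.54 min.
Orbits per sidereal day = 86166 / 6452.4 = 13.354.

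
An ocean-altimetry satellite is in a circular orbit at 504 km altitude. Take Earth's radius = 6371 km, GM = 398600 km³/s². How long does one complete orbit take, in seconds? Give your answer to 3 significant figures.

5670 seconds

Semi-major axis a = 6371 + 504 = 6875 km. Period T = 2π√(a³/μ) = 2π√(6875³/398600) = 5673.1 s = 94.55 min.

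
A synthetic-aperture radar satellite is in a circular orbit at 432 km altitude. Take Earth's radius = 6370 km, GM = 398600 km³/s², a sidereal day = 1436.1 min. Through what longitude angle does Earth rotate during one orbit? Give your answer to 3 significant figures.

Semi-major axis a = 6370 + 432 = 6802 km. Period T = 2π√(a³/μ) = 2π√(6802³/398600) = 5583.0 s = 93.05 min.
During one orbit Earth rotates (5583.0 / 86166) × 360° = 23.33°.

23.3°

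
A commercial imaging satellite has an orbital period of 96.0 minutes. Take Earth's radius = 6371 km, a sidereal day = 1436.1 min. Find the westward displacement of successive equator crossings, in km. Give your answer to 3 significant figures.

T = 96.0 min = 5760.0 s.
During one orbit Earth rotates (5760.0 / 86166) × 360° = 24.07°.
At the equator that is 24.07° × (2π·6371/360) km/° = 24.07 × 111.2 = 2676 km.

2680 km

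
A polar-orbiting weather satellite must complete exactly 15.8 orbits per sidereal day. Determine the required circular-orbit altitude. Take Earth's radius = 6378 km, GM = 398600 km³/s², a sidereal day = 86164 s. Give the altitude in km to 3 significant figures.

318 km

Required period T = 86164 / 15.8 = 5453.4 s.
From T = 2π√(a³/μ): a = (μ T²/4π²)^(1/3) = (398600 × 5453.4² / 4π²)^(1/3) = 6696 km.
Altitude h = a − R = 6696 − 6378 = 318 km.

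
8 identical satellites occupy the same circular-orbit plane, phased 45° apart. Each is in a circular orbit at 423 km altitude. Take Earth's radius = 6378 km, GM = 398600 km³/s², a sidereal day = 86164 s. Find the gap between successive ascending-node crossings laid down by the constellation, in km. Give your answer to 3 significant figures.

Semi-major axis a = 6378 + 423 = 6801 km. Period T = 2π√(a³/μ) = 2π√(6801³/398600) = 5581.8 s = 93.03 min.
Single-satellite node shift = (5581.8/86164) × 360° = 23.32°.
With 8 satellites evenly phased, successive equator crossings are 23.32/8 = 2.915° apart.
That is 2.915 × 111.3 = 325 km at the equator.

325 km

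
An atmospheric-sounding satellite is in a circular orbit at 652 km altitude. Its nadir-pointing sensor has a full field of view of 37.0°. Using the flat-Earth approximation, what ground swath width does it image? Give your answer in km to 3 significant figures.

436 km

Half-angle = 37.0°/2 = 18.5°.
Swath width ≈ 2h·tan(θ/2) = 2 × 652 × tan(18.5°) = 436.3 km.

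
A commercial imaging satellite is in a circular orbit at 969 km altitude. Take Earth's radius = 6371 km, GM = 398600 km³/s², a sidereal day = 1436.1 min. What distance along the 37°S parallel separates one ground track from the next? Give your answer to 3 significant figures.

2320 km

Semi-major axis a = 6371 + 969 = 7340 km. Period T = 2π√(a³/μ) = 2π√(7340³/398600) = 6258.3 s = 104.30 min.
Node shift per orbit = (6258.3/86166) × 360° = 26.15°.
Equatorial spacing = 26.15 × 111.2 km/° = 2907 km.
At 37° latitude, spacing = 2907 × cos(37°) = 2322 km.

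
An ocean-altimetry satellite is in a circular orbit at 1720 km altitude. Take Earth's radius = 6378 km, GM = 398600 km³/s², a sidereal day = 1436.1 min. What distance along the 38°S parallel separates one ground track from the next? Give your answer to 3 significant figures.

2660 km

Semi-major axis a = 6378 + 1720 = 8098 km. Period T = 2π√(a³/μ) = 2π√(8098³/398600) = 7252.3 s = 120.87 min.
Node shift per orbit = (7252.3/86166) × 360° = 30.30°.
Equatorial spacing = 30.30 × 111.3 km/° = 3373 km.
At 38° latitude, spacing = 3373 × cos(38°) = 2658 km.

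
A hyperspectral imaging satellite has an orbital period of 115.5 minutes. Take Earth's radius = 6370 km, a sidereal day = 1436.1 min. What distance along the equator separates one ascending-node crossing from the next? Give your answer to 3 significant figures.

T = 115.5 min = 6930.0 s.
During one orbit Earth rotates (6930.0 / 86166) × 360° = 28.95°.
At the equator that is 28.95° × (2π·6370/360) km/° = 28.95 × 111.2 = 3219 km.

3220 km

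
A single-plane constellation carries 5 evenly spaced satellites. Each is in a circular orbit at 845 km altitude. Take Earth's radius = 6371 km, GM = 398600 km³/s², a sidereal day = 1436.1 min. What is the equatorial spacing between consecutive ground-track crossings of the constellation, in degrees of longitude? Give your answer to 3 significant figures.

Semi-major axis a = 6371 + 845 = 7216 km. Period T = 2π√(a³/μ) = 2π√(7216³/398600) = 6100.4 s = 101.67 min.
Single-satellite node shift = (6100.4/86166) × 360° = 25.49°.
With 5 satellites evenly phased, successive equator crossings are 25.49/5 = 5.097° apart.

5.10°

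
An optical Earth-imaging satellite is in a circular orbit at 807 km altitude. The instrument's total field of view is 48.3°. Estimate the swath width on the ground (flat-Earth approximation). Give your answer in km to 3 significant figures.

Half-angle = 48.3°/2 = 24.15°.
Swath width ≈ 2h·tan(θ/2) = 2 × 807 × tan(24.15°) = 723.7 km.

724 km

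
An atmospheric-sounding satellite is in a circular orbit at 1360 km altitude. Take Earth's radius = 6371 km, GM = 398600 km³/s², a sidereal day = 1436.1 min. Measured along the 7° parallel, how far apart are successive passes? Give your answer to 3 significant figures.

Semi-major axis a = 6371 + 1360 = 7731 km. Period T = 2π√(a³/μ) = 2π√(7731³/398600) = 6765.0 s = 112.75 min.
Node shift per orbit = (6765.0/86166) × 360° = 28.26°.
Equatorial spacing = 28.26 × 111.2 km/° = 3143 km.
At 7° latitude, spacing = 3143 × cos(7°) = 3119 km.

3120 km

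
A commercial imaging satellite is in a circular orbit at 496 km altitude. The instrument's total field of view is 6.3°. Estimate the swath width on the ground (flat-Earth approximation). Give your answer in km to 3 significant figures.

54.6 km

Half-angle = 6.3°/2 = 3.15°.
Swath width ≈ 2h·tan(θ/2) = 2 × 496 × tan(3.15°) = 54.6 km.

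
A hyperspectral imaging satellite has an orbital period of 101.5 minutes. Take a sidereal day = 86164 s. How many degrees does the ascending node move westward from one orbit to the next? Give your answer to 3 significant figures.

25.4°

T = 101.5 min = 6090.0 s.
During one orbit Earth rotates (6090.0 / 86164) × 360° = 25.44°.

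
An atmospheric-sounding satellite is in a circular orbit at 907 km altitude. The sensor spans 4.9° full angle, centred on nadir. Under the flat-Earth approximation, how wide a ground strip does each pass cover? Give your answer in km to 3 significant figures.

Half-angle = 4.9°/2 = 2.45°.
Swath width ≈ 2h·tan(θ/2) = 2 × 907 × tan(2.45°) = 77.6 km.

77.6 km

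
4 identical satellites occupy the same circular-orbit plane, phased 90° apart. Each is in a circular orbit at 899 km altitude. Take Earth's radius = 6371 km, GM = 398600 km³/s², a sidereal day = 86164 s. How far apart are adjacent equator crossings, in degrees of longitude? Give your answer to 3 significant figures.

6.44°

Semi-major axis a = 6371 + 899 = 7270 km. Period T = 2π√(a³/μ) = 2π√(7270³/398600) = 6169.0 s = 102.82 min.
Single-satellite node shift = (6169.0/86164) × 360° = 25.77°.
With 4 satellites evenly phased, successive equator crossings are 25.77/4 = 6.444° apart.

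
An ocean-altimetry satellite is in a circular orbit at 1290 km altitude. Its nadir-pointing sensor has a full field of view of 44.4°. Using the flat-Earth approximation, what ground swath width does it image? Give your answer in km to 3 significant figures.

Half-angle = 44.4°/2 = 22.2°.
Swath width ≈ 2h·tan(θ/2) = 2 × 1290 × tan(22.2°) = 1052.9 km.

1050 km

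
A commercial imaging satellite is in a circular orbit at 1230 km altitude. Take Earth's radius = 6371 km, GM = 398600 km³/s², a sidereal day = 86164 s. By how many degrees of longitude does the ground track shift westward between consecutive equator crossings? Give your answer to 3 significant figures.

Semi-major axis a = 6371 + 1230 = 7601 km. Period T = 2π√(a³/μ) = 2π√(7601³/398600) = 6595.0 s = 109.92 min.
During one orbit Earth rotates (6595.0 / 86164) × 360° = 27.55°.

27.6°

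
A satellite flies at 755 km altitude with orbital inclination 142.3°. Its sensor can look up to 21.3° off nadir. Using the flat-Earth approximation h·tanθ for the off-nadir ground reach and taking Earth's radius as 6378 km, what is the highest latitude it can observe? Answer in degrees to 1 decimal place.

40.3°

Retrograde orbit: the ground track reaches ±(180° − i) = ±(180 − 142.3) = ±37.7°.
Sensor half-swath on the ground ≈ 755·tan(21.3°) = 294 km = 2.64° of latitude.
Maximum observable latitude ≈ 37.7 + 2.64 = 40.3°.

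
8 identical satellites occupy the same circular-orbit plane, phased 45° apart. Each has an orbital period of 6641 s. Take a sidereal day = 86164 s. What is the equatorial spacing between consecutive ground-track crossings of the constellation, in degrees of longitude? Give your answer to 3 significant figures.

3.47°

Single-satellite node shift = (6641.0/86164) × 360° = 27.75°.
With 8 satellites evenly phased, successive equator crossings are 27.75/8 = 3.468° apart.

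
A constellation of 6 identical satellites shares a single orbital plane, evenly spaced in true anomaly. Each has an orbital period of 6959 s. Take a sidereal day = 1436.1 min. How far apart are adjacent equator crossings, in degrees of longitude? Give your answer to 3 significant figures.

4.85°

Single-satellite node shift = (6959.0/86166) × 360° = 29.07°.
With 6 satellites evenly phased, successive equator crossings are 29.07/6 = 4.846° apart.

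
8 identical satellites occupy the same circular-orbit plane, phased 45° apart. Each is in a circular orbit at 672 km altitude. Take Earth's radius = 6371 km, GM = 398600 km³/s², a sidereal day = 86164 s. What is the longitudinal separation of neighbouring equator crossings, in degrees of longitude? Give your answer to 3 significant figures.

3.07°

Semi-major axis a = 6371 + 672 = 7043 km. Period T = 2π√(a³/μ) = 2π√(7043³/398600) = 5882.3 s = 98.04 min.
Single-satellite node shift = (5882.3/86164) × 360° = 24.58°.
With 8 satellites evenly phased, successive equator crossings are 24.58/8 = 3.072° apart.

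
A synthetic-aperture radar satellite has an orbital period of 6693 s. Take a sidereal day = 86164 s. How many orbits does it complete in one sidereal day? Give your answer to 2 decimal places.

12.87

Orbits per sidereal day = 86164 / 6693.0 = 12.874.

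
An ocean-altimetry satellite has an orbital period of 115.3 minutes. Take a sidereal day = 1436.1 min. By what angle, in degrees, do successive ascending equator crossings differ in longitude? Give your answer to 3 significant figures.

28.9°

T = 115.3 min = 6918.0 s.
During one orbit Earth rotates (6918.0 / 86166) × 360° = 28.90°.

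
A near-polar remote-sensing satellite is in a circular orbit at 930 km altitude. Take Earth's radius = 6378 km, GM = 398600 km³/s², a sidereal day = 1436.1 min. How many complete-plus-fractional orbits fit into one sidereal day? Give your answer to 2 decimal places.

13.86

Semi-major axis a = 6378 + 930 = 7308 km. Period T = 2π√(a³/μ) = 2π√(7308³/398600) = 6217.4 s = 103.62 min.
Orbits per sidereal day = 86166 / 6217.4 = 13.859.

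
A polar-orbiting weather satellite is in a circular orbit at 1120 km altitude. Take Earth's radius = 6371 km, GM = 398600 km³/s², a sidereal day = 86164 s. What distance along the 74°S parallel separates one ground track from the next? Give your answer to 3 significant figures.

Semi-major axis a = 6371 + 1120 = 7491 km. Period T = 2π√(a³/μ) = 2π√(7491³/398600) = 6452.4 s = 107.54 min.
Node shift per orbit = (6452.4/86164) × 360° = 26.96°.
Equatorial spacing = 26.96 × 111.2 km/° = 2998 km.
At 74° latitude, spacing = 2998 × cos(74°) = 826 km.

826 km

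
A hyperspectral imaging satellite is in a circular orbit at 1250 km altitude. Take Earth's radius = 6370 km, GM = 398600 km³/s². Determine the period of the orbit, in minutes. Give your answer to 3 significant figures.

Semi-major axis a = 6370 + 1250 = 7620 km. Period T = 2π√(a³/μ) = 2π√(7620³/398600) = 6619.8 s = 110.33 min.

110 min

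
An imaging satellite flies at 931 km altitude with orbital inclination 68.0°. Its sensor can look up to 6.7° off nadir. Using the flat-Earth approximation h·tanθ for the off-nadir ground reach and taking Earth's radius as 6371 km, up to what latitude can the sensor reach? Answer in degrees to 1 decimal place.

69.0°

For a prograde orbit the ground track reaches latitude ±i = ±68.0°.
Sensor half-swath on the ground ≈ 931·tan(6.7°) = 109 km = 0.98° of latitude.
Maximum observable latitude ≈ 68.0 + 0.98 = 69.0°.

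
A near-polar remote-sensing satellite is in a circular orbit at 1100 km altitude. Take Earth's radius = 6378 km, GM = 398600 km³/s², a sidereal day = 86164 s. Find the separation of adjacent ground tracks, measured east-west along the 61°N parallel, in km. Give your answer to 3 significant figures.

1450 km

Semi-major axis a = 6378 + 1100 = 7478 km. Period T = 2π√(a³/μ) = 2π√(7478³/398600) = 6435.6 s = 107.26 min.
Node shift per orbit = (6435.6/86164) × 360° = 26.89°.
Equatorial spacing = 26.89 × 111.3 km/° = 2993 km.
At 61° latitude, spacing = 2993 × cos(61°) = 1451 km.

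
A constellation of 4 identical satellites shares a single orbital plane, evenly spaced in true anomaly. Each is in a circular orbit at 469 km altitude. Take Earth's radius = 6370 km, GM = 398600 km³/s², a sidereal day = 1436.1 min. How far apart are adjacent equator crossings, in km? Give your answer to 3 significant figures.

Semi-major axis a = 6370 + 469 = 6839 km. Period T = 2π√(a³/μ) = 2π√(6839³/398600) = 5628.6 s = 93.81 min.
Single-satellite node shift = (5628.6/86166) × 360° = 23.52°.
With 4 satellites evenly phased, successive equator crossings are 23.52/4 = 5.879° apart.
That is 5.879 × 111.2 = 654 km at the equator.

654 km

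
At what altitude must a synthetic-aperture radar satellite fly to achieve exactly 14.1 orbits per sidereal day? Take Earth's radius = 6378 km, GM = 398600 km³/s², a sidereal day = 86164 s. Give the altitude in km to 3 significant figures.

Required period T = 86164 / 14.1 = 6110.9 s.
From T = 2π√(a³/μ): a = (μ T²/4π²)^(1/3) = (398600 × 6110.9² / 4π²)^(1/3) = 7224 km.
Altitude h = a − R = 7224 − 6378 = 846 km.

846 km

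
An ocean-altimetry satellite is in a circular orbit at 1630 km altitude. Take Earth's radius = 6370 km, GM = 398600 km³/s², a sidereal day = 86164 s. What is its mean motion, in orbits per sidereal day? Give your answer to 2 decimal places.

Semi-major axis a = 6370 + 1630 = 8000 km. Period T = 2π√(a³/μ) = 2π√(8000³/398600) = 7121.1 s = 118.68 min.
Orbits per sidereal day = 86164 / 7121.1 = 12.100.

12.10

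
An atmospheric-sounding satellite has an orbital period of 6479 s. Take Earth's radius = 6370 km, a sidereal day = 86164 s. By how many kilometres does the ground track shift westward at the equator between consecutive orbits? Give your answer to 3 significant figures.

During one orbit Earth rotates (6479.0 / 86164) × 360° = 27.07°.
At the equator that is 27.07° × (2π·6370/360) km/° = 27.07 × 111.2 = 3010 km.

3010 km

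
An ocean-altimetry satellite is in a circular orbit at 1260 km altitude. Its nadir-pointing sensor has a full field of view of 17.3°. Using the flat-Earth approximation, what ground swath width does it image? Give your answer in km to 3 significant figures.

Half-angle = 17.3°/2 = 8.65°.
Swath width ≈ 2h·tan(θ/2) = 2 × 1260 × tan(8.65°) = 383.4 km.

383 km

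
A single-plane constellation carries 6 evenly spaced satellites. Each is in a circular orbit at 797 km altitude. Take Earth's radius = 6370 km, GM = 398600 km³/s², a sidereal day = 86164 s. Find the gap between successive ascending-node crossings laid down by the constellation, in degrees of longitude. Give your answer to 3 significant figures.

Semi-major axis a = 6370 + 797 = 7167 km. Period T = 2π√(a³/μ) = 2π√(7167³/398600) = 6038.3 s = 100.64 min.
Single-satellite node shift = (6038.3/86164) × 360° = 25.23°.
With 6 satellites evenly phased, successive equator crossings are 25.23/6 = 4.205° apart.

4.20°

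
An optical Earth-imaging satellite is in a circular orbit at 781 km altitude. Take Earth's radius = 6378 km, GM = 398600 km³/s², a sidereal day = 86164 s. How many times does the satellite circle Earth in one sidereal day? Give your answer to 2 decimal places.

Semi-major axis a = 6378 + 781 = 7159 km. Period T = 2π√(a³/μ) = 2π√(7159³/398600) = 6028.2 s = 100.47 min.
Orbits per sidereal day = 86164 / 6028.2 = 14.293.

14.29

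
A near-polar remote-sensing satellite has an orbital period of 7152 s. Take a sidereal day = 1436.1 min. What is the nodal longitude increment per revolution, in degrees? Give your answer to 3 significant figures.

29.9°

During one orbit Earth rotates (7152.0 / 86166) × 360° = 29.88°.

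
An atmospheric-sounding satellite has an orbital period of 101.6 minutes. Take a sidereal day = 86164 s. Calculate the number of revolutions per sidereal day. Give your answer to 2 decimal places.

T = 101.6 min = 6096.0 s.
Orbits per sidereal day = 86164 / 6096.0 = 14.135.

14.13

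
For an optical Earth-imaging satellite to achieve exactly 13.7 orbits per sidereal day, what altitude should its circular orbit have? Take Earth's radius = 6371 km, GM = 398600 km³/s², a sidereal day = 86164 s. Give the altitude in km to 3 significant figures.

Required period T = 86164 / 13.7 = 6289.3 s.
From T = 2π√(a³/μ): a = (μ T²/4π²)^(1/3) = (398600 × 6289.3² / 4π²)^(1/3) = 7364 km.
Altitude h = a − R = 7364 − 6371 = 993 km.

993 km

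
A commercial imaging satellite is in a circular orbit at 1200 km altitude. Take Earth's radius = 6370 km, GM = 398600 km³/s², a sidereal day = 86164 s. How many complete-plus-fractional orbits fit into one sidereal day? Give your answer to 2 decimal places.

13.15

Semi-major axis a = 6370 + 1200 = 7570 km. Period T = 2π√(a³/μ) = 2π√(7570³/398600) = 6554.7 s = 109.25 min.
Orbits per sidereal day = 86164 / 6554.7 = 13.145.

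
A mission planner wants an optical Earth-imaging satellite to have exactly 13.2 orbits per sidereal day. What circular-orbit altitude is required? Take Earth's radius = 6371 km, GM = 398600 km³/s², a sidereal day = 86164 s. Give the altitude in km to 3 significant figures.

Required period T = 86164 / 13.2 = 6527.6 s.
From T = 2π√(a³/μ): a = (μ T²/4π²)^(1/3) = (398600 × 6527.6² / 4π²)^(1/3) = 7549 km.
Altitude h = a − R = 7549 − 6371 = 1178 km.

1180 km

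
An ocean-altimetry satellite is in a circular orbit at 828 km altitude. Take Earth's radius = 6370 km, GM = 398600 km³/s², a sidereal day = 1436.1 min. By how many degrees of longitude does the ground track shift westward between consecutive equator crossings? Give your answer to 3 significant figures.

25.4°

Semi-major axis a = 6370 + 828 = 7198 km. Period T = 2π√(a³/μ) = 2π√(7198³/398600) = 6077.6 s = 101.29 min.
During one orbit Earth rotates (6077.6 / 86166) × 360° = 25.39°.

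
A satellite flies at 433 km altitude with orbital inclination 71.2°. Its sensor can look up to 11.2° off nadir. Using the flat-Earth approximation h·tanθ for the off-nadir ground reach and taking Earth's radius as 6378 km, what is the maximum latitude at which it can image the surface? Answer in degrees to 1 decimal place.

72.0°

For a prograde orbit the ground track reaches latitude ±i = ±71.2°.
Sensor half-swath on the ground ≈ 433·tan(11.2°) = 86 km = 0.77° of latitude.
Maximum observable latitude ≈ 71.2 + 0.77 = 72.0°.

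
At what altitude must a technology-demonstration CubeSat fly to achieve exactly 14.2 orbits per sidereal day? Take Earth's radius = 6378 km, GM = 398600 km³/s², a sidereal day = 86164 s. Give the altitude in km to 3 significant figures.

Required period T = 86164 / 14.2 = 6067.9 s.
From T = 2π√(a³/μ): a = (μ T²/4π²)^(1/3) = (398600 × 6067.9² / 4π²)^(1/3) = 7190 km.
Altitude h = a − R = 7190 − 6378 = 812 km.

812 km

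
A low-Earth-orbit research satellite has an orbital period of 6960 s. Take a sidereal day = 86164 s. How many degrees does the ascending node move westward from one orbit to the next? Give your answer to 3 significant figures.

During one orbit Earth rotates (6960.0 / 86164) × 360° = 29.08°.

29.1°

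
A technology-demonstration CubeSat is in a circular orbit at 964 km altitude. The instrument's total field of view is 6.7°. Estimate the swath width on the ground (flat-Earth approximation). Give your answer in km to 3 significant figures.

113 km

Half-angle = 6.7°/2 = 3.35°.
Swath width ≈ 2h·tan(θ/2) = 2 × 964 × tan(3.35°) = 112.9 km.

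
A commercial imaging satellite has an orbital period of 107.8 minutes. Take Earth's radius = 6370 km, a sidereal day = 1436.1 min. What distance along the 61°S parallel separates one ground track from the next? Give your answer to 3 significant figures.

T = 107.8 min = 6468.0 s.
Node shift per orbit = (6468.0/86166) × 360° = 27.02°.
Equatorial spacing = 27.02 × 111.2 km/° = 3004 km.
At 61° latitude, spacing = 3004 × cos(61°) = 1457 km.

1460 km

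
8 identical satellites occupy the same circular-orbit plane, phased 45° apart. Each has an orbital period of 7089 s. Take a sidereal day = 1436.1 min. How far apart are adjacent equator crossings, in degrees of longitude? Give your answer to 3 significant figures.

3.70°

Single-satellite node shift = (7089.0/86166) × 360° = 29.62°.
With 8 satellites evenly phased, successive equator crossings are 29.62/8 = 3.702° apart.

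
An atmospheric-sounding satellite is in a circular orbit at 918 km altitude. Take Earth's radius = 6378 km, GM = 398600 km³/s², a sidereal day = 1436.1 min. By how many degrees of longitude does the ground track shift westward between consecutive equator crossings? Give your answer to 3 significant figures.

25.9°

Semi-major axis a = 6378 + 918 = 7296 km. Period T = 2π√(a³/μ) = 2π√(7296³/398600) = 6202.1 s = 103.37 min.
During one orbit Earth rotates (6202.1 / 86166) × 360° = 25.91°.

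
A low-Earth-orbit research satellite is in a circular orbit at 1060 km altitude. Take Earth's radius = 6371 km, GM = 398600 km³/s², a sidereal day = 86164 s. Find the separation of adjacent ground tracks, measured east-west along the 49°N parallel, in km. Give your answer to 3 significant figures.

1940 km

Semi-major axis a = 6371 + 1060 = 7431 km. Period T = 2π√(a³/μ) = 2π√(7431³/398600) = 6375.0 s = 106.25 min.
Node shift per orbit = (6375.0/86164) × 360° = 26.64°.
Equatorial spacing = 26.64 × 111.2 km/° = 2962 km.
At 49° latitude, spacing = 2962 × cos(49°) = 1943 km.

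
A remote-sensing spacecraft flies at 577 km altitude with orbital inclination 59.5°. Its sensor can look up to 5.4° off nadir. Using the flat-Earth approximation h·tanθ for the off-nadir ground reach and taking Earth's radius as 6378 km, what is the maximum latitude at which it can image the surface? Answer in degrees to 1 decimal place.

60.0°

For a prograde orbit the ground track reaches latitude ±i = ±59.5°.
Sensor half-swath on the ground ≈ 577·tan(5.4°) = 55 km = 0.49° of latitude.
Maximum observable latitude ≈ 59.5 + 0.49 = 60.0°.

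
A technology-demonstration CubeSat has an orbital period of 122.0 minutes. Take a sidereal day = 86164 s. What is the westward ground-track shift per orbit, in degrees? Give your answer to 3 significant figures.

T = 122.0 min = 7320.0 s.
During one orbit Earth rotates (7320.0 / 86164) × 360° = 30.58°.

30.6°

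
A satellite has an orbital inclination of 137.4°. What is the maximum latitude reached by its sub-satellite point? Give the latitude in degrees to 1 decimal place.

42.6°

Retrograde orbit: the ground track reaches ±(180° − i) = ±(180 − 137.4) = ±42.6°.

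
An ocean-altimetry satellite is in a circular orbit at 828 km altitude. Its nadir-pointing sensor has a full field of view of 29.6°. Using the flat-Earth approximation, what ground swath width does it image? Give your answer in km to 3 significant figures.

Half-angle = 29.6°/2 = 14.8°.
Swath width ≈ 2h·tan(θ/2) = 2 × 828 × tan(14.8°) = 437.5 km.

438 km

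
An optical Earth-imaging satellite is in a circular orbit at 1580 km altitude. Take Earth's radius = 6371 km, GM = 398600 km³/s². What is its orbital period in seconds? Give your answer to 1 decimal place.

Semi-major axis a = 6371 + 1580 = 7951 km. Period T = 2π√(a³/μ) = 2π√(7951³/398600) = 7055.8 s = 117.60 min.

7055.8 seconds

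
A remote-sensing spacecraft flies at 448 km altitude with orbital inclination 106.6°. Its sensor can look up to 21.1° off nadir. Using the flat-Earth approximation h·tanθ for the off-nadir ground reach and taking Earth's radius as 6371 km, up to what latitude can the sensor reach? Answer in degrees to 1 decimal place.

75.0°

Retrograde orbit: the ground track reaches ±(180° − i) = ±(180 − 106.6) = ±73.4°.
Sensor half-swath on the ground ≈ 448·tan(21.1°) = 173 km = 1.55° of latitude.
Maximum observable latitude ≈ 73.4 + 1.55 = 75.0°.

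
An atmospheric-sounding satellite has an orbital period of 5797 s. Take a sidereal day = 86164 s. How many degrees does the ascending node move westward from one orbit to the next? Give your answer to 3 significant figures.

During one orbit Earth rotates (5797.0 / 86164) × 360° = 24.22°.

24.2°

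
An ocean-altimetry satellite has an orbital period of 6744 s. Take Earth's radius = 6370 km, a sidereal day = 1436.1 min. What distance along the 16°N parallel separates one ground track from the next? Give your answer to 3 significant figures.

Node shift per orbit = (6744.0/86166) × 360° = 28.18°.
Equatorial spacing = 28.18 × 111.2 km/° = 3133 km.
At 16° latitude, spacing = 3133 × cos(16°) = 3011 km.

3010 km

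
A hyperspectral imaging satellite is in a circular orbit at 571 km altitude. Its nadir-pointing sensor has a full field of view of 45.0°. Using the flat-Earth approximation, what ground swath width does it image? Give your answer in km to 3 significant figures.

473 km

Half-angle = 45.0°/2 = 22.5°.
Swath width ≈ 2h·tan(θ/2) = 2 × 571 × tan(22.5°) = 473.0 km.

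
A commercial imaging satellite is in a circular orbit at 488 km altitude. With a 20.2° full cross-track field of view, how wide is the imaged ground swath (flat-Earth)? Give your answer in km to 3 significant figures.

174 km

Half-angle = 20.2°/2 = 10.1°.
Swath width ≈ 2h·tan(θ/2) = 2 × 488 × tan(10.1°) = 173.9 km.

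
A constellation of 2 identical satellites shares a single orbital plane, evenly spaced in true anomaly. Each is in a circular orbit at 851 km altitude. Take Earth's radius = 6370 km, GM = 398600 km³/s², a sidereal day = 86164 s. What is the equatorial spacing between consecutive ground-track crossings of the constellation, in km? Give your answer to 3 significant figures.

1420 km

Semi-major axis a = 6370 + 851 = 7221 km. Period T = 2π√(a³/μ) = 2π√(7221³/398600) = 6106.7 s = 101.78 min.
Single-satellite node shift = (6106.7/86164) × 360° = 25.51°.
With 2 satellites evenly phased, successive equator crossings are 25.51/2 = 12.757° apart.
That is 12.757 × 111.2 = 1418 km at the equator.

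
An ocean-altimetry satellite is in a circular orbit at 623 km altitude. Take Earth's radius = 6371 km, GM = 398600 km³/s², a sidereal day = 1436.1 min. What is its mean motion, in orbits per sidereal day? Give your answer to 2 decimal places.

Semi-major axis a = 6371 + 623 = 6994 km. Period T = 2π√(a³/μ) = 2π√(6994³/398600) = 5821.0 s = 97.02 min.
Orbits per sidereal day = 86166 / 5821.0 = 14.803.

14.80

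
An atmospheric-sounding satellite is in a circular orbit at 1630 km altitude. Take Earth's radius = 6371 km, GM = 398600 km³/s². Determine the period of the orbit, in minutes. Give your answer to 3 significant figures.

119 min

Semi-major axis a = 6371 + 1630 = 8001 km. Period T = 2π√(a³/μ) = 2π√(8001³/398600) = 7122.4 s = 118.71 min.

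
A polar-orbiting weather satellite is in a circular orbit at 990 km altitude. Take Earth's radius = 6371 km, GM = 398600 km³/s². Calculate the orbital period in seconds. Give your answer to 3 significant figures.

6290 seconds

Semi-major axis a = 6371 + 990 = 7361 km. Period T = 2π√(a³/μ) = 2π√(7361³/398600) = 6285.2 s = 104.75 min.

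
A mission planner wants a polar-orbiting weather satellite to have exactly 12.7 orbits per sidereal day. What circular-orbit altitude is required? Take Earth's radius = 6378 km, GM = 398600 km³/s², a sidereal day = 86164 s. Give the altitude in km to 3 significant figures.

1370 km

Required period T = 86164 / 12.7 = 6784.6 s.
From T = 2π√(a³/μ): a = (μ T²/4π²)^(1/3) = (398600 × 6784.6² / 4π²)^(1/3) = 7746 km.
Altitude h = a − R = 7746 − 6378 = 1368 km.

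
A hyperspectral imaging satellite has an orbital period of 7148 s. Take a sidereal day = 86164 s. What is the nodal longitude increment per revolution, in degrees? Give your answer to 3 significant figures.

During one orbit Earth rotates (7148.0 / 86164) × 360° = 29.86°.

29.9°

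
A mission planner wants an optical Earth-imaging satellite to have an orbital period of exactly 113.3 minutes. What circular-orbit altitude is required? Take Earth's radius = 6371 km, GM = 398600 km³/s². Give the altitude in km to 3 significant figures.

1390 km

T = 113.3 min = 6798.0 s.
From T = 2π√(a³/μ): a = (μ T²/4π²)^(1/3) = (398600 × 6798.0² / 4π²)^(1/3) = 7756 km.
Altitude h = a − R = 7756 − 6371 = 1385 km.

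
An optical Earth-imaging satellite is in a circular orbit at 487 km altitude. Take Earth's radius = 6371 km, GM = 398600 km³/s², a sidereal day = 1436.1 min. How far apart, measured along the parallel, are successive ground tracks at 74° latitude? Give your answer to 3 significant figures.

Semi-major axis a = 6371 + 487 = 6858 km. Period T = 2π√(a³/μ) = 2π√(6858³/398600) = 5652.1 s = 94.20 min.
Node shift per orbit = (5652.1/86166) × 360° = 23.61°.
Equatorial spacing = 23.61 × 111.2 km/° = 2626 km.
At 74° latitude, spacing = 2626 × cos(74°) = 724 km.

724 km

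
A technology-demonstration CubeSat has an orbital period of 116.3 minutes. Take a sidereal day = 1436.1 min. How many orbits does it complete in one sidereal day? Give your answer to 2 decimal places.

T = 116.3 min = 6978.0 s.
Orbits per sidereal day = 86166 / 6978.0 = 12.348.

12.35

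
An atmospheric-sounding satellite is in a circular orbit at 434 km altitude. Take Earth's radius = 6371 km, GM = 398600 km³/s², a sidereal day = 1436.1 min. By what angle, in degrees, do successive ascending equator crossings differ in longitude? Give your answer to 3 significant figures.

23.3°

Semi-major axis a = 6371 + 434 = 6805 km. Period T = 2π√(a³/μ) = 2π√(6805³/398600) = 5586.7 s = 93.11 min.
During one orbit Earth rotates (5586.7 / 86166) × 360° = 23.34°.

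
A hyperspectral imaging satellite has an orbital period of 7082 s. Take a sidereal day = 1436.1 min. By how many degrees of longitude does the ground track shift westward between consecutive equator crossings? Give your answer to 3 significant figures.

During one orbit Earth rotates (7082.0 / 86166) × 360° = 29.59°.

29.6°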